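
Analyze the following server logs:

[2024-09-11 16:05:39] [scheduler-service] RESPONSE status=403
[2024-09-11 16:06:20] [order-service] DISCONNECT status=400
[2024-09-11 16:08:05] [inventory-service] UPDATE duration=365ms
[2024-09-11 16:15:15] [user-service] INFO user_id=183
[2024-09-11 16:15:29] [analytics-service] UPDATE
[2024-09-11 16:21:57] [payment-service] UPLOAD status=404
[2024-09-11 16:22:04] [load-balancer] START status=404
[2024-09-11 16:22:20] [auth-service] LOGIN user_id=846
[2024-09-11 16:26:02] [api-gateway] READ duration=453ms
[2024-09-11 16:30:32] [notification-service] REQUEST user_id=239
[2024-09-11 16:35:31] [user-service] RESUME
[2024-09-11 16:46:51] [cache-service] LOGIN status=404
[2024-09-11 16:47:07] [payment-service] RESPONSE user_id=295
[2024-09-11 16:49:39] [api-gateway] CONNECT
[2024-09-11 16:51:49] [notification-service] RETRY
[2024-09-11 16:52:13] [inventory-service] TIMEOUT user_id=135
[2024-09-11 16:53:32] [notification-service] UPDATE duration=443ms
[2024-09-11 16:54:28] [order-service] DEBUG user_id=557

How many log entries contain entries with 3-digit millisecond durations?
3

To find matching entries:

1. Pattern to match: entries with 3-digit millisecond durations
2. Scan each log entry for the pattern
3. Count matches: 3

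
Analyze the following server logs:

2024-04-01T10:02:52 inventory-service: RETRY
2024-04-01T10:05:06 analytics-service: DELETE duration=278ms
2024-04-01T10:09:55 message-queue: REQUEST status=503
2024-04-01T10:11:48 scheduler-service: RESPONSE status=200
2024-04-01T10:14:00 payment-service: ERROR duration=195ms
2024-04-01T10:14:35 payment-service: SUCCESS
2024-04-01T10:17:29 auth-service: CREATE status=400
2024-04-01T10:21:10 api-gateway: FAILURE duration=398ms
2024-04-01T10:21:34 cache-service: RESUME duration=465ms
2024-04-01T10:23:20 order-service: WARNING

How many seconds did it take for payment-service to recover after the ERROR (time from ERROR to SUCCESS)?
35

To calculate recovery time:

1. Find ERROR event for payment-service: 2024-04-01T10:14:00
2. Find next SUCCESS event for payment-service: 2024-04-01T10:14:35
3. Recovery time: 2024-04-01T10:14:35 - 2024-04-01T10:14:00 = 35 seconds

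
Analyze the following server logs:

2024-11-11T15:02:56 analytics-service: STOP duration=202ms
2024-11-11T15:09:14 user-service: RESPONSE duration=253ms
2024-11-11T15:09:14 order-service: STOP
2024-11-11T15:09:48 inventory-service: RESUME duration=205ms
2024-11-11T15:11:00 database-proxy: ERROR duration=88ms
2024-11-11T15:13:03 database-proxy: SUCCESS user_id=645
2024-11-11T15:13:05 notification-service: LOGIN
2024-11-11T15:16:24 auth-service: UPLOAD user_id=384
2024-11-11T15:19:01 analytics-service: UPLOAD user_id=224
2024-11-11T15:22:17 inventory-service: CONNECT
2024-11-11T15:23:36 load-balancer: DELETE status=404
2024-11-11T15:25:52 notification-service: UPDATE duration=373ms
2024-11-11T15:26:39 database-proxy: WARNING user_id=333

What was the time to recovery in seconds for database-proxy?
123

To calculate recovery time:

1. Find ERROR event for database-proxy: 2024-11-11T15:11:00
2. Find next SUCCESS event for database-proxy: 2024-11-11T15:13:03
3. Recovery time: 2024-11-11T15:13:03 - 2024-11-11T15:11:00 = 123 seconds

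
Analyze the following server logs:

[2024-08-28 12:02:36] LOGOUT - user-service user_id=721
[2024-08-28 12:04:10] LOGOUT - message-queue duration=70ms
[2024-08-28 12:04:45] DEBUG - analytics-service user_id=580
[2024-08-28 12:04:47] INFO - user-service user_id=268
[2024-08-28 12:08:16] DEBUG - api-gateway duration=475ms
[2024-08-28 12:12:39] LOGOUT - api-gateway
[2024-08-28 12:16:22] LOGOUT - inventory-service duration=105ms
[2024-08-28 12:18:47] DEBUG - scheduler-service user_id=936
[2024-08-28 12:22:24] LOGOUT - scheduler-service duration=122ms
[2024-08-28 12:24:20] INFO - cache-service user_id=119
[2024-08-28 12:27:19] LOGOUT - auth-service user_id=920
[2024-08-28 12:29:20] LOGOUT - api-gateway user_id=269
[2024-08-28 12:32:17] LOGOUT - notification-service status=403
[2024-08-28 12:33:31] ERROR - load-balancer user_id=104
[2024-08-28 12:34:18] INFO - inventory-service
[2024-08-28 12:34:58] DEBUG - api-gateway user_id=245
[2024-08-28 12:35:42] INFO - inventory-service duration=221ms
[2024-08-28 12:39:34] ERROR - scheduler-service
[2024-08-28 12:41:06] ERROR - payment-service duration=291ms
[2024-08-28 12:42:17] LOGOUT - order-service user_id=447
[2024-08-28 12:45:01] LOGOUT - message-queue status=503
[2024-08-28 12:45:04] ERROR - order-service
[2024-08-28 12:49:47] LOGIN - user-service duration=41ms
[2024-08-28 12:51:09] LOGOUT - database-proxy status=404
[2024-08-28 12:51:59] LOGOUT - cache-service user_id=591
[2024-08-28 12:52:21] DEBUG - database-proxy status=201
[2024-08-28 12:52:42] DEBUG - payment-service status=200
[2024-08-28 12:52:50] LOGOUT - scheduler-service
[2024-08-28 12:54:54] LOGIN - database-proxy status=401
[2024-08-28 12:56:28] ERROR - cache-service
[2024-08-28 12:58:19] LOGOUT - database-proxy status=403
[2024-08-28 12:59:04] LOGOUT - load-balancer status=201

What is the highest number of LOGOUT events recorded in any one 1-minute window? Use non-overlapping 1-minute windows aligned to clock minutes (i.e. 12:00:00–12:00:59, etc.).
2

To find the burst window:

1. Divide the log period into non-overlapping 1-minute windows starting at 12:00
2. Count LOGOUT events in each window
3. Find the window with maximum count
4. Maximum events in a window: 2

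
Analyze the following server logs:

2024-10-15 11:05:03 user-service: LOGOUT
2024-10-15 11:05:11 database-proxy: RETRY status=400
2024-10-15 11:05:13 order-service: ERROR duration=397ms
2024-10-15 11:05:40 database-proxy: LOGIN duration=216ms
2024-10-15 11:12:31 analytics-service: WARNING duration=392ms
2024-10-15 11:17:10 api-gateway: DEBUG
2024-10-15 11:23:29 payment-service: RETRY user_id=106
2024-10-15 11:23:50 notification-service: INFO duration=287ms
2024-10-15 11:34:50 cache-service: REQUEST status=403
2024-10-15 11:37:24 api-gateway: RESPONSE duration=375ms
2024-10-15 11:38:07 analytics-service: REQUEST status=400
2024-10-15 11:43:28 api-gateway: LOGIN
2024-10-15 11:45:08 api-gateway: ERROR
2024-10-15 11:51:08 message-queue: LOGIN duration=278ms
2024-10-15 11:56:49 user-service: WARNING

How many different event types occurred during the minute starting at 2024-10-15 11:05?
4

To count unique event types:

1. Filter events in the minute starting at 2024-10-15 11:05
2. Extract event types from matching entries
3. Count unique types: 4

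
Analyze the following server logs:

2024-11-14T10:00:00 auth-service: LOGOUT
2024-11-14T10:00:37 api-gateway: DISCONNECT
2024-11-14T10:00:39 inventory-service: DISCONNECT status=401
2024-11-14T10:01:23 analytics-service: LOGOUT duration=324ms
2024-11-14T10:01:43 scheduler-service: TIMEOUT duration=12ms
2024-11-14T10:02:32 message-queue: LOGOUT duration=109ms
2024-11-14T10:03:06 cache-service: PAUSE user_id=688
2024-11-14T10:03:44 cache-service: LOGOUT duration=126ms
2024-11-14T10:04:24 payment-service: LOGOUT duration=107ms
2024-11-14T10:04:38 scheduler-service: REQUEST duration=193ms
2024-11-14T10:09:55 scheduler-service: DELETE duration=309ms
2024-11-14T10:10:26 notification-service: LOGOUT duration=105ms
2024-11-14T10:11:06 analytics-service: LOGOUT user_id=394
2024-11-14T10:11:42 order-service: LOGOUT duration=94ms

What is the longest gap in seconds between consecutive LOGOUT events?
362

To find the longest gap:

1. Extract all LOGOUT events in chronological order
2. Calculate time differences between consecutive events
3. Find the maximum difference
4. Longest gap: 362 seconds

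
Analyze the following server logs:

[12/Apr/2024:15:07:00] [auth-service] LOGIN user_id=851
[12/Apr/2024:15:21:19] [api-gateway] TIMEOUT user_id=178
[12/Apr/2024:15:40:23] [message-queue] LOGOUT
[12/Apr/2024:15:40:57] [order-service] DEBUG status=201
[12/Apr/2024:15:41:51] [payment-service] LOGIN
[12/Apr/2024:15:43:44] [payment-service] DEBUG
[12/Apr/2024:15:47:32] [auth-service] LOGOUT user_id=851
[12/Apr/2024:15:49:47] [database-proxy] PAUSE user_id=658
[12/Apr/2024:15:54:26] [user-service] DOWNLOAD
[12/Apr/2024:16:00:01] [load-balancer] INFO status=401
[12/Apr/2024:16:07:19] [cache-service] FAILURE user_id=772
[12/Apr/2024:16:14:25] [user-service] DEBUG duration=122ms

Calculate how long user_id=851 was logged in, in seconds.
2432

To calculate session duration:

1. Find LOGIN event for user_id=851: 12/Apr/2024:15:07:00
2. Find LOGOUT event for user_id=851: 12/Apr/2024:15:47:32
3. Session duration: 12/Apr/2024:15:47:32 - 12/Apr/2024:15:07:00 = 2432 seconds (40 minutes)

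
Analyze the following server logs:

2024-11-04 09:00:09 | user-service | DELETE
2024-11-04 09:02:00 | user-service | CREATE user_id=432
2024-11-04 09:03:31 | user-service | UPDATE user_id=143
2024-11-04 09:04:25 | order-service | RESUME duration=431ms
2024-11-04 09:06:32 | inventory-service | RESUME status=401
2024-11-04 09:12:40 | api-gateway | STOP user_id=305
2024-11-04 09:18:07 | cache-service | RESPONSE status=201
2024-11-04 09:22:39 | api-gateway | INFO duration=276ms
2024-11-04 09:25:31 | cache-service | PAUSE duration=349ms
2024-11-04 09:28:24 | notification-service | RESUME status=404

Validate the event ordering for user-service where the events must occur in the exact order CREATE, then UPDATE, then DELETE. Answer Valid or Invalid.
Invalid

To validate ordering:

1. Required order: CREATE → UPDATE → DELETE
2. Rule: the events must occur in the exact order CREATE, then UPDATE, then DELETE
3. Check actual order of events for user-service
4. Result: Invalid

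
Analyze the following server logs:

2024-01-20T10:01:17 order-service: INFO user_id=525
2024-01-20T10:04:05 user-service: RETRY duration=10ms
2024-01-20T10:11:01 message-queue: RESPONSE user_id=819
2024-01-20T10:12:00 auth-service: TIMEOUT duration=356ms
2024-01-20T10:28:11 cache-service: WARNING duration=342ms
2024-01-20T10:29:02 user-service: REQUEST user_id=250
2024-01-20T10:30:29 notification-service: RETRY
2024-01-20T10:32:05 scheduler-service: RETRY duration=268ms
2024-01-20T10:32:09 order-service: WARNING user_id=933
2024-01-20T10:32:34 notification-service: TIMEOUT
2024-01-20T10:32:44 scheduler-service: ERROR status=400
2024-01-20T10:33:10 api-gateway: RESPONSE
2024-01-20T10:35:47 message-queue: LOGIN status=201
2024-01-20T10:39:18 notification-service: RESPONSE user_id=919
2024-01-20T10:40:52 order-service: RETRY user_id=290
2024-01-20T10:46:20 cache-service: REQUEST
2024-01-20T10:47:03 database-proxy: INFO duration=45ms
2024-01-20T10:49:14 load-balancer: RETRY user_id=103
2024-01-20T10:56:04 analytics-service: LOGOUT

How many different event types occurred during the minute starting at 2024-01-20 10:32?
4

To count unique event types:

1. Filter events in the minute starting at 2024-01-20 10:32
2. Extract event types from matching entries
3. Count unique types: 4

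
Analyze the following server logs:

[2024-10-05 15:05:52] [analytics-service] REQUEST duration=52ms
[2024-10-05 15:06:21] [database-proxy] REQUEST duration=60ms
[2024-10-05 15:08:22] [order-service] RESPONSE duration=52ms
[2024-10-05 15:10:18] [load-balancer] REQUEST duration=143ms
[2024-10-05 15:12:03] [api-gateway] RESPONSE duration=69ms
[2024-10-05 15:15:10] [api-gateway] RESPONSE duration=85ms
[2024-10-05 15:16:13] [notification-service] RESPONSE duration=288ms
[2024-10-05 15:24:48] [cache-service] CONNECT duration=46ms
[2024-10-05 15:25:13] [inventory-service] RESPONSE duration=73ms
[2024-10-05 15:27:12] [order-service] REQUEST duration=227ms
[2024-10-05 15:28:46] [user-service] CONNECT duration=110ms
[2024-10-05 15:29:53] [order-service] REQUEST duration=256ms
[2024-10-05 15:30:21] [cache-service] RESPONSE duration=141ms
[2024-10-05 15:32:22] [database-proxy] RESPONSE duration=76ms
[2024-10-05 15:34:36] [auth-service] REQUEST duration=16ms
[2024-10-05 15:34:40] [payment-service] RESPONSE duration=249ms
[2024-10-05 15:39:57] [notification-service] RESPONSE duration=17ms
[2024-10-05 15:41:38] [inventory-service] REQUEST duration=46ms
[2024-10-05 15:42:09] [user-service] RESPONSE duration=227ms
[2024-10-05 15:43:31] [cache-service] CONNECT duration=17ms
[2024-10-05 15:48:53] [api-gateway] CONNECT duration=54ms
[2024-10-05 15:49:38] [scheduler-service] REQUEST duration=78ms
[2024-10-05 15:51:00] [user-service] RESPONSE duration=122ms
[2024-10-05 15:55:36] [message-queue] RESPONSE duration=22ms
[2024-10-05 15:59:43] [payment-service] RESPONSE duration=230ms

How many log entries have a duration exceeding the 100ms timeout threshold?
10

To count timeouts:

1. Threshold: 100ms
2. Extract duration from each log entry
3. Count entries where duration > 100
4. Timeout count: 10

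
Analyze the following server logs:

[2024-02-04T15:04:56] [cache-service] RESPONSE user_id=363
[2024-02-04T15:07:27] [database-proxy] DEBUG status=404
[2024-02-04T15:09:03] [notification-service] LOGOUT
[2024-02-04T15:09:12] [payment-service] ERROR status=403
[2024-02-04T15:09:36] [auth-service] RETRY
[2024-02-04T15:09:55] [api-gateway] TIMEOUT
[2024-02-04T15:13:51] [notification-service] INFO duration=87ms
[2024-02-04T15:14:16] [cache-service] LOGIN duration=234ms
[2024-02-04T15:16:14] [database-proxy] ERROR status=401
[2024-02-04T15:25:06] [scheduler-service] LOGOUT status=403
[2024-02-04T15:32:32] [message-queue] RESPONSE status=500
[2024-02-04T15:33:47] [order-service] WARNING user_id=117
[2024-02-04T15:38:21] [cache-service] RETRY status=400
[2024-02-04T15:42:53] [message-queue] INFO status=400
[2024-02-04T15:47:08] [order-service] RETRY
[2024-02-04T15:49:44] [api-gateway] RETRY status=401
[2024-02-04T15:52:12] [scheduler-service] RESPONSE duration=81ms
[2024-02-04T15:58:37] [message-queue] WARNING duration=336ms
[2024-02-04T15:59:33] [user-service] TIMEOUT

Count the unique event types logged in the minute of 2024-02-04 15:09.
4

To count unique event types:

1. Filter events in the minute starting at 2024-02-04 15:09
2. Extract event types from matching entries
3. Count unique types: 4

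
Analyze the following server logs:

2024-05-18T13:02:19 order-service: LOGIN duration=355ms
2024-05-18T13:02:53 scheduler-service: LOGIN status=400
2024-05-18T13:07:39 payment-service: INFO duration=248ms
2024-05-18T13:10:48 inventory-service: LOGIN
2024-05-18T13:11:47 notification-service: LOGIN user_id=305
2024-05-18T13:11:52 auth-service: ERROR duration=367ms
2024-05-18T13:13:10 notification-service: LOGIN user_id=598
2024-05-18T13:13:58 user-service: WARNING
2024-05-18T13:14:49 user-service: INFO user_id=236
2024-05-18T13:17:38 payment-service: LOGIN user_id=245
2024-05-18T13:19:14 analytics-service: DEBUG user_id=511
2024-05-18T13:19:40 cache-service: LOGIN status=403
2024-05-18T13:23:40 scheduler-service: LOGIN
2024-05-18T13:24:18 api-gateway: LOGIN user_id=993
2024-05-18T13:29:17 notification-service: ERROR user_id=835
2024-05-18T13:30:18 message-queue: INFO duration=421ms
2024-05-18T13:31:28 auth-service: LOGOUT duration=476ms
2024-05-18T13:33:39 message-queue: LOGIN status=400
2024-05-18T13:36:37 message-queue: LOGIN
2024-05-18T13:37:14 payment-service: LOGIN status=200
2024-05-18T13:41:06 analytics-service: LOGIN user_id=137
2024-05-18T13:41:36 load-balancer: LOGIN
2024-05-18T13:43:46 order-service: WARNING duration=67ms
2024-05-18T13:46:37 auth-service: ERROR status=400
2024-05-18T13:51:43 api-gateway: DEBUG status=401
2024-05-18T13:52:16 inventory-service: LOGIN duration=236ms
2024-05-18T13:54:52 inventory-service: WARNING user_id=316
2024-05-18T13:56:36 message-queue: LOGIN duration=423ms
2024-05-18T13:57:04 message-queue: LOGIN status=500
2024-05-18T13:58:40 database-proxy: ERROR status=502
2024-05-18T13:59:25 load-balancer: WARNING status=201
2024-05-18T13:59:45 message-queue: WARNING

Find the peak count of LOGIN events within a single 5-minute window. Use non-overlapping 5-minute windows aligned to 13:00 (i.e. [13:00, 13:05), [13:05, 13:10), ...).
3

To find the burst window:

1. Divide the log period into non-overlapping 5-minute windows starting at 13:00
2. Count LOGIN events in each window
3. Find the window with maximum count
4. Maximum events in a window: 3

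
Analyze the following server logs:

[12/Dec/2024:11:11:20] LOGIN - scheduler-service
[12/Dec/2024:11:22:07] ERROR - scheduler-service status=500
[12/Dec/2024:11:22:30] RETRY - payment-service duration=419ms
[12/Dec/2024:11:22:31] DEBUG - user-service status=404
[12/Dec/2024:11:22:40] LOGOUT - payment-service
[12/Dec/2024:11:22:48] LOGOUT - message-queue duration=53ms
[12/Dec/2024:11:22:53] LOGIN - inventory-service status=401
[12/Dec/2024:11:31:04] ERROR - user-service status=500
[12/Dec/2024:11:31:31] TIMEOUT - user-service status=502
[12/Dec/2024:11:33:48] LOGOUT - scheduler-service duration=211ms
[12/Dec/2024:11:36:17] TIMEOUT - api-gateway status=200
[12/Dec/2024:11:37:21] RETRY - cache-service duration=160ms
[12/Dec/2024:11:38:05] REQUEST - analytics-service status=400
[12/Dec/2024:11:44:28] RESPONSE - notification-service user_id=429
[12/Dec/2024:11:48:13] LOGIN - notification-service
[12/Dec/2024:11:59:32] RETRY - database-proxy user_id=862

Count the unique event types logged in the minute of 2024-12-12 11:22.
5

To count unique event types:

1. Filter events in the minute starting at 2024-12-12 11:22
2. Extract event types from matching entries
3. Count unique types: 5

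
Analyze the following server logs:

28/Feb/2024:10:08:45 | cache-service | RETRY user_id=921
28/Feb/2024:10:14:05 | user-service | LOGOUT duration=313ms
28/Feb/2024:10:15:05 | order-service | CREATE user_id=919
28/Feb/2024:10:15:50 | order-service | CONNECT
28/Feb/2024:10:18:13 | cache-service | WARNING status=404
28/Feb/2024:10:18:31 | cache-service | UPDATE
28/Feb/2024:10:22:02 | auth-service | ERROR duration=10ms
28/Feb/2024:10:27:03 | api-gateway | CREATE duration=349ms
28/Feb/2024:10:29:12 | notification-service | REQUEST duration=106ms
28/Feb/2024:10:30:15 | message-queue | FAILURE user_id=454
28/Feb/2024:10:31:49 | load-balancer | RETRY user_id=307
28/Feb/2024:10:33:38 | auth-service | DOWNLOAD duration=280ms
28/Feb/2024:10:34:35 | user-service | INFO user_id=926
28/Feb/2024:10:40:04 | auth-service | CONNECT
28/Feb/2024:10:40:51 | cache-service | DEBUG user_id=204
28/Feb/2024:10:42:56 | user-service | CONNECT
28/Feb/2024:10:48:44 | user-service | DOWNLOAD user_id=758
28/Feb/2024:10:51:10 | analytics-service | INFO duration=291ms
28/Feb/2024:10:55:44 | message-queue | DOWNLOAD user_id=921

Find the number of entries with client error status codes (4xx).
1

To find matching entries:

1. Pattern to match: client error status codes (4xx)
2. Scan each log entry for the pattern
3. Count matches: 1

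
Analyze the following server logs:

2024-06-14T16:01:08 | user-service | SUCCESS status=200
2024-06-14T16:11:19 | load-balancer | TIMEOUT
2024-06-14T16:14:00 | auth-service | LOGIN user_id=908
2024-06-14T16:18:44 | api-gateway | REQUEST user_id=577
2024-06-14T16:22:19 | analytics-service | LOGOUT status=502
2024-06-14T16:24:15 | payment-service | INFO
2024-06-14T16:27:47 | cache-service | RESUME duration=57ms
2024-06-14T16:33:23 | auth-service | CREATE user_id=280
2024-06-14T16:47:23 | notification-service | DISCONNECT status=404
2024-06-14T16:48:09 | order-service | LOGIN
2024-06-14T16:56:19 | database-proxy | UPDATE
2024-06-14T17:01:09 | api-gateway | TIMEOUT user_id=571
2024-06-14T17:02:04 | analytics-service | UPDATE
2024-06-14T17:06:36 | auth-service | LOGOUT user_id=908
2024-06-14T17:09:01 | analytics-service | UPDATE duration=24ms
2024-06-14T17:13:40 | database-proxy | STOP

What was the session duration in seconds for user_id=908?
3156

To calculate session duration:

1. Find LOGIN event for user_id=908: 2024-06-14T16:14:00
2. Find LOGOUT event for user_id=908: 2024-06-14T17:06:36
3. Session duration: 2024-06-14T17:06:36 - 2024-06-14T16:14:00 = 3156 seconds (52 minutes)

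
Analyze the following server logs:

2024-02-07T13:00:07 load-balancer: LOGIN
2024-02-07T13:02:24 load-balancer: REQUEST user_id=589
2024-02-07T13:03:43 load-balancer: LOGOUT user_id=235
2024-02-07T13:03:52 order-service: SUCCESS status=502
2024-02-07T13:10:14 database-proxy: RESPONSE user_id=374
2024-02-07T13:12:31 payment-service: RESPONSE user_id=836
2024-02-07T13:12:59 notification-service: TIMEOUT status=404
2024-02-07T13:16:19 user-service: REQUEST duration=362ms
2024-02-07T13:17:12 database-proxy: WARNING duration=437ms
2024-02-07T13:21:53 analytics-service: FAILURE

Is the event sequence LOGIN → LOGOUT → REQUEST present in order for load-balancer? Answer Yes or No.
No

To verify sequence order:

1. Find all events in sequence LOGIN → LOGOUT → REQUEST for load-balancer
2. Extract their timestamps
3. Check if timestamps are in ascending order
4. Result: No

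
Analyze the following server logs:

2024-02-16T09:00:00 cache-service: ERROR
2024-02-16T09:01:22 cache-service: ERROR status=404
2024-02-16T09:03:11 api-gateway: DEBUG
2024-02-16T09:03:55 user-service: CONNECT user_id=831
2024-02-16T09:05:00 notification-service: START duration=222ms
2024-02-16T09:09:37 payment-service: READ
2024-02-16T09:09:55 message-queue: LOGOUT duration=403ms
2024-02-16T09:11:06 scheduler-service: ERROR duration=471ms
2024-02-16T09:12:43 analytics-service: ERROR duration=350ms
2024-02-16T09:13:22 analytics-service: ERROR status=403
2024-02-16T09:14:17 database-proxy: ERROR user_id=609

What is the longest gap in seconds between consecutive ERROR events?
584

To find the longest gap:

1. Extract all ERROR events in chronological order
2. Calculate time differences between consecutive events
3. Find the maximum difference
4. Longest gap: 584 seconds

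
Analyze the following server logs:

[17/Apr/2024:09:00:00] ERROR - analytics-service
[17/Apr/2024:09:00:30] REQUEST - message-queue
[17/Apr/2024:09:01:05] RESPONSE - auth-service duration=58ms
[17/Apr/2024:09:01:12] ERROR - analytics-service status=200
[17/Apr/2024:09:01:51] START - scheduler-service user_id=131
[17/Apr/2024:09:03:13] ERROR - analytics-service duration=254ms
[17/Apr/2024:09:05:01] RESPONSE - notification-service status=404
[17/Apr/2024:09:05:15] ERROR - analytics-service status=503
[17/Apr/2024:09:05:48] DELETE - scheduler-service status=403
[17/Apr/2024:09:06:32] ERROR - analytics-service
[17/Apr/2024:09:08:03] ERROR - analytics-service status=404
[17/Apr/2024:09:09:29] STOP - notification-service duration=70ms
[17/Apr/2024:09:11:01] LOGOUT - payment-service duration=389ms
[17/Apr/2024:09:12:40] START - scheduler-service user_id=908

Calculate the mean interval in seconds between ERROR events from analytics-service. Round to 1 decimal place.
96.6

To calculate average interval:

1. Find all ERROR events for analytics-service in order
2. Calculate time gaps between consecutive events
3. Compute mean of gaps: 483 / 5 = 96.6 seconds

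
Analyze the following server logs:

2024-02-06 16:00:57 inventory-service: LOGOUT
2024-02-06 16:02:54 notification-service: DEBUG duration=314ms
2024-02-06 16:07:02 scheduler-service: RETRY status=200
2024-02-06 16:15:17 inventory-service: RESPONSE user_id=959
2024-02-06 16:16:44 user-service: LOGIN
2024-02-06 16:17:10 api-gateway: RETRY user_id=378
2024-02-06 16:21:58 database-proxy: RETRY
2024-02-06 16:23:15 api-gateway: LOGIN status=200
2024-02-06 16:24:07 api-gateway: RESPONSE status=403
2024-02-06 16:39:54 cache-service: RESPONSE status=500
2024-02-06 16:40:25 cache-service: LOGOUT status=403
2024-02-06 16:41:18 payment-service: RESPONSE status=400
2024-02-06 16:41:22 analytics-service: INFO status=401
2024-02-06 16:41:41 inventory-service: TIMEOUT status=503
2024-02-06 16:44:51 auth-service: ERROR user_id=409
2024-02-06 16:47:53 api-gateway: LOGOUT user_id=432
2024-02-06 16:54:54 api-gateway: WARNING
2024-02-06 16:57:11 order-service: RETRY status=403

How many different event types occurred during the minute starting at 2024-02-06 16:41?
3

To count unique event types:

1. Filter events in the minute starting at 2024-02-06 16:41
2. Extract event types from matching entries
3. Count unique types: 3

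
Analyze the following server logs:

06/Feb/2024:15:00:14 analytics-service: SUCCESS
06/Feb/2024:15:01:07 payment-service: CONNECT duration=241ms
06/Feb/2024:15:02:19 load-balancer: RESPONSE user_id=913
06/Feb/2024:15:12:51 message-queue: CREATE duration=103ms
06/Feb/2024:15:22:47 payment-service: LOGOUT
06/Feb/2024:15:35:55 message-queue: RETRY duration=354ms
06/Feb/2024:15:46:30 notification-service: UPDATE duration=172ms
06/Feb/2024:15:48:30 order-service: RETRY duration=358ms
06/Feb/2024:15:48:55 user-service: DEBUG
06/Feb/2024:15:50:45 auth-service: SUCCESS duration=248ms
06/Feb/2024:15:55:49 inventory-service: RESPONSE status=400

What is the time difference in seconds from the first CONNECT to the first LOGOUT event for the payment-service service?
1300

To find the time between events:

1. Locate the first CONNECT event for payment-service: 06/Feb/2024:15:01:07
2. Locate the first LOGOUT event for payment-service: 06/Feb/2024:15:22:47
3. Calculate the difference: 06/Feb/2024:15:22:47 - 06/Feb/2024:15:01:07 = 1300 seconds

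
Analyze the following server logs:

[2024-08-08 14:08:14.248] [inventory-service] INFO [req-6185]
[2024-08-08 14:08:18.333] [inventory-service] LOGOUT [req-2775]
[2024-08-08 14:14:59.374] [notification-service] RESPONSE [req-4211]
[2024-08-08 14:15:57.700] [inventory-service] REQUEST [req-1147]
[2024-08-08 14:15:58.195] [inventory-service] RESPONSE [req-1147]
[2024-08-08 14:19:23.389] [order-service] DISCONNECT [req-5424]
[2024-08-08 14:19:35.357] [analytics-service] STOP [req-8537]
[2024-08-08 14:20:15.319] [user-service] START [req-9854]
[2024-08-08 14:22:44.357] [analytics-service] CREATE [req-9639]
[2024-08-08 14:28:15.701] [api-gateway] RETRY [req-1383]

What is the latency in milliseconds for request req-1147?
495

To calculate latency:

1. Find REQUEST with id req-1147: 2024-08-08 14:15:57.700
2. Find RESPONSE with id req-1147: 2024-08-08 14:15:58.195
3. Latency: 2024-08-08 14:15:58.195 - 2024-08-08 14:15:57.700 = 495ms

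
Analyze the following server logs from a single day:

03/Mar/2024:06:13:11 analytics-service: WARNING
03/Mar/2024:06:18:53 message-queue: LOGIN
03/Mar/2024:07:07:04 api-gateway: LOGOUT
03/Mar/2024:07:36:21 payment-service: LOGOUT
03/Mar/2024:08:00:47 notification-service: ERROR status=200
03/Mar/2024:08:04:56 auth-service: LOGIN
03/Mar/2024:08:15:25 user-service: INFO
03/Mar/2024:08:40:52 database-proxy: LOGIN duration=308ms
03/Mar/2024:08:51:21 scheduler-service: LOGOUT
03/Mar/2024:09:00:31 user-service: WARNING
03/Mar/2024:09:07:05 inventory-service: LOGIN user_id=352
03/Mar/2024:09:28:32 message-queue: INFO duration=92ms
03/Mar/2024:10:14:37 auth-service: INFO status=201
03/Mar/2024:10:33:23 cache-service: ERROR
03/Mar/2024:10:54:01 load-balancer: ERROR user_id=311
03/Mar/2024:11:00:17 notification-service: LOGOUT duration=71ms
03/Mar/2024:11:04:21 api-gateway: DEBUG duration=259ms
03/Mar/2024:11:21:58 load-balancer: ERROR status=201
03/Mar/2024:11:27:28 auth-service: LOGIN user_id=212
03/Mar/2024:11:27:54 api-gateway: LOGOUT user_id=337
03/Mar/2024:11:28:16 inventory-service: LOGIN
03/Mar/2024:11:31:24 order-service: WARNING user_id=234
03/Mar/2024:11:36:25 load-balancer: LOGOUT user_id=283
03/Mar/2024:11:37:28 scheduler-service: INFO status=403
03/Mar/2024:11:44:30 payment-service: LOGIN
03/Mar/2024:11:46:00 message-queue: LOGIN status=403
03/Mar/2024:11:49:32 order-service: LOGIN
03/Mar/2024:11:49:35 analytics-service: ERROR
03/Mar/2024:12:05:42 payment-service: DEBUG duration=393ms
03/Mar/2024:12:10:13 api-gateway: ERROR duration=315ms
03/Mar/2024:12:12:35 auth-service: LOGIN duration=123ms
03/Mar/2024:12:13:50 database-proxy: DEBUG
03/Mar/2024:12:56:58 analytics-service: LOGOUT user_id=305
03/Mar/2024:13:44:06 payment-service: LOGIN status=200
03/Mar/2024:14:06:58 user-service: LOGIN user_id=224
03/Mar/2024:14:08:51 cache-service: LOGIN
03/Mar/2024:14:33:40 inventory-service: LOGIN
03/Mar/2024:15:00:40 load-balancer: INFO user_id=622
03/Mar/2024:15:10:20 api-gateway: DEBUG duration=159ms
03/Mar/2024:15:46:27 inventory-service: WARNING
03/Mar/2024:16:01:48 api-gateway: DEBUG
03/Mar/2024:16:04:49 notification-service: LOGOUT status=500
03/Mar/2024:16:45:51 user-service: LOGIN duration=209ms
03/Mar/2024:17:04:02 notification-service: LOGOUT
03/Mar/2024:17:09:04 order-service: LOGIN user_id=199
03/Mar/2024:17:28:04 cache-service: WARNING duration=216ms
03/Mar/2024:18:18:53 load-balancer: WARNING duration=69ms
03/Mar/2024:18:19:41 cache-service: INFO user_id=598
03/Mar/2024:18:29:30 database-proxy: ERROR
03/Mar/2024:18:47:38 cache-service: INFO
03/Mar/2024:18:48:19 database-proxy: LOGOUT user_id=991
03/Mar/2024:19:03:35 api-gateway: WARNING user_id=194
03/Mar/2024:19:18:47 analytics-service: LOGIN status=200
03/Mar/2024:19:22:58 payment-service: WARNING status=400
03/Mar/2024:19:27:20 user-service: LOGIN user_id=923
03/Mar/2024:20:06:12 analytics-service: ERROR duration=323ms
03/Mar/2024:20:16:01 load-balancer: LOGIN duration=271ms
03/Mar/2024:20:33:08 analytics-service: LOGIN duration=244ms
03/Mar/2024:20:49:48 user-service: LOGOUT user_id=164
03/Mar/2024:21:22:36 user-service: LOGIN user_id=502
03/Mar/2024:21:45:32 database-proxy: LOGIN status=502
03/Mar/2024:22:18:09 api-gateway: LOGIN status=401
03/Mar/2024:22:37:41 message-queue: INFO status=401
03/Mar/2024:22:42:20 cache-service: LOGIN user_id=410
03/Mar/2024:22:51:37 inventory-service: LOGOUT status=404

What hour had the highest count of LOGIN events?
11

To find the peak hour:

1. Group all LOGIN events by hour
2. Count events in each hour
3. Find hour with maximum count
4. Peak hour: 11 (with 5 events)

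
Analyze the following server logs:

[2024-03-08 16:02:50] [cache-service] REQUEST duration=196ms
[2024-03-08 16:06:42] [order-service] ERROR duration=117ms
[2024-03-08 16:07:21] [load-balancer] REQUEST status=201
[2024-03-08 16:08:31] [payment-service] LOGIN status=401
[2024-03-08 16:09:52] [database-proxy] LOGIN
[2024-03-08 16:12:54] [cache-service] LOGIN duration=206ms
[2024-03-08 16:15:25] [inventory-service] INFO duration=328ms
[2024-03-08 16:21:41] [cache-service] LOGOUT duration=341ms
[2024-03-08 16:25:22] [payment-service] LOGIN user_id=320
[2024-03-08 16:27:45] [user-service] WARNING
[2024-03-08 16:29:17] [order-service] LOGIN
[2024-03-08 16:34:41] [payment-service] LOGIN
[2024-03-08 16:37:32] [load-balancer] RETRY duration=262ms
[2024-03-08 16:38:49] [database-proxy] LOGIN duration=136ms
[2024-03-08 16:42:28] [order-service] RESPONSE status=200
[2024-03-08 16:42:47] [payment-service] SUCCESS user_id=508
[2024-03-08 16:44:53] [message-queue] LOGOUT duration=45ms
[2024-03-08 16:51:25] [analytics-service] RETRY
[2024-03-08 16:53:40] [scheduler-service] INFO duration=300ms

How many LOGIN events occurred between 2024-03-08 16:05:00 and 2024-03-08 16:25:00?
3

To count events in the time window:

1. Window boundaries: 2024-03-08 16:05:00 to 2024-03-08 16:25:00
2. Filter for LOGIN events within this window
3. Count matching events: 3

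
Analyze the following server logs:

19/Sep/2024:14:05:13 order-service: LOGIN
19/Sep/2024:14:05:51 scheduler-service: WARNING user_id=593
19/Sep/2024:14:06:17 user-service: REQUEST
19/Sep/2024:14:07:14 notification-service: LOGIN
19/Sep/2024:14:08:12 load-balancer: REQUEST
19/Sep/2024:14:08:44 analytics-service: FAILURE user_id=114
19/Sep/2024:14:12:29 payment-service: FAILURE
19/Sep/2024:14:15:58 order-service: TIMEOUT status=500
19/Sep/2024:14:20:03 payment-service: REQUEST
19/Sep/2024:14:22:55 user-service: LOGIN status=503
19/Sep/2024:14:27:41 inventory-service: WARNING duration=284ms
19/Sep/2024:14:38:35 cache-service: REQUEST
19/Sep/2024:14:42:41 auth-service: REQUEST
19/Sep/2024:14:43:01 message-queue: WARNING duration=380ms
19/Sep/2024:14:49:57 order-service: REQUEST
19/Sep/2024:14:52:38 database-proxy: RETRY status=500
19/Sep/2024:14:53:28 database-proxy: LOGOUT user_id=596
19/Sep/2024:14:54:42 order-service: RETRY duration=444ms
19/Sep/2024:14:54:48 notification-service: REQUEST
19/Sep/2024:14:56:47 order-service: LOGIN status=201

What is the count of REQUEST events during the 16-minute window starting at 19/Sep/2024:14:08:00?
2

To count events in the time window:

1. Window boundaries: 19/Sep/2024:14:08:00 to 19/Sep/2024:14:24:00
2. Filter for REQUEST events within this window
3. Count matching events: 2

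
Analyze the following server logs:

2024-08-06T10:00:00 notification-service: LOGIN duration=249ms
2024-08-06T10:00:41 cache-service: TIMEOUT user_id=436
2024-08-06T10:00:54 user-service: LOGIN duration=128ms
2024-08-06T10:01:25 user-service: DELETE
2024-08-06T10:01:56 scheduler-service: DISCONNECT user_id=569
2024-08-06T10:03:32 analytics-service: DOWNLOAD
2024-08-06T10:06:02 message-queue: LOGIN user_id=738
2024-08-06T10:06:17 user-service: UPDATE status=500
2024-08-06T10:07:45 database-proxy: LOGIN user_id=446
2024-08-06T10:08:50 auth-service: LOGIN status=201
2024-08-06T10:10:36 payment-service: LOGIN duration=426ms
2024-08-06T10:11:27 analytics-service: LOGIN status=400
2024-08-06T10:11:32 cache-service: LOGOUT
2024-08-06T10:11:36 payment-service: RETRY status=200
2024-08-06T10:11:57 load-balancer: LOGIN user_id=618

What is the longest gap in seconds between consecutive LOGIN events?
308

To find the longest gap:

1. Extract all LOGIN events in chronological order
2. Calculate time differences between consecutive events
3. Find the maximum difference
4. Longest gap: 308 seconds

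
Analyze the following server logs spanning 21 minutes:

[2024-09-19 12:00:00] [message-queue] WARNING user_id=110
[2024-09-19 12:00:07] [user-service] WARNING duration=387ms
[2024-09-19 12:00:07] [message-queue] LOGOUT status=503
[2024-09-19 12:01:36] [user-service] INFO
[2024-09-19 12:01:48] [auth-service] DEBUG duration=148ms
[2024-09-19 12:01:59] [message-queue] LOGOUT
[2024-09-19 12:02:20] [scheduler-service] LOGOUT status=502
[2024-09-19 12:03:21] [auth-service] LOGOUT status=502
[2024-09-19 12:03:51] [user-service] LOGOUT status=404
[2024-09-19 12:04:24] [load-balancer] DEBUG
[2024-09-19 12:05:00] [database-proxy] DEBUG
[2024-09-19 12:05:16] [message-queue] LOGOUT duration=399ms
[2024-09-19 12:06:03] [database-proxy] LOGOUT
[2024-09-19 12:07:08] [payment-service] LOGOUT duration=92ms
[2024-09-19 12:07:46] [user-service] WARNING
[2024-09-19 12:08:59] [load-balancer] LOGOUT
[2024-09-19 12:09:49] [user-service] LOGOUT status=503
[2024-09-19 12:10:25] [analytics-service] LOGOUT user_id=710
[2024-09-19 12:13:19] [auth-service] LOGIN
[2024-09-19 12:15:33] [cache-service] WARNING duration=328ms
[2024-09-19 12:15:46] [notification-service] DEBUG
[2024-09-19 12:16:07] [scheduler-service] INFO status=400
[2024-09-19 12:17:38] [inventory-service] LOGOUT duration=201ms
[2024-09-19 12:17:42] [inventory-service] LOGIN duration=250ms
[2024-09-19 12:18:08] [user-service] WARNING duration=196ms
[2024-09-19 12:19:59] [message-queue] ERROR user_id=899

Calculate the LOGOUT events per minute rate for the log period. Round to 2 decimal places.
0.57

To calculate the rate:

1. Count total LOGOUT events: 12
2. Total time period: 21 minutes
3. Rate = 12 / 21 = 0.57 events per minute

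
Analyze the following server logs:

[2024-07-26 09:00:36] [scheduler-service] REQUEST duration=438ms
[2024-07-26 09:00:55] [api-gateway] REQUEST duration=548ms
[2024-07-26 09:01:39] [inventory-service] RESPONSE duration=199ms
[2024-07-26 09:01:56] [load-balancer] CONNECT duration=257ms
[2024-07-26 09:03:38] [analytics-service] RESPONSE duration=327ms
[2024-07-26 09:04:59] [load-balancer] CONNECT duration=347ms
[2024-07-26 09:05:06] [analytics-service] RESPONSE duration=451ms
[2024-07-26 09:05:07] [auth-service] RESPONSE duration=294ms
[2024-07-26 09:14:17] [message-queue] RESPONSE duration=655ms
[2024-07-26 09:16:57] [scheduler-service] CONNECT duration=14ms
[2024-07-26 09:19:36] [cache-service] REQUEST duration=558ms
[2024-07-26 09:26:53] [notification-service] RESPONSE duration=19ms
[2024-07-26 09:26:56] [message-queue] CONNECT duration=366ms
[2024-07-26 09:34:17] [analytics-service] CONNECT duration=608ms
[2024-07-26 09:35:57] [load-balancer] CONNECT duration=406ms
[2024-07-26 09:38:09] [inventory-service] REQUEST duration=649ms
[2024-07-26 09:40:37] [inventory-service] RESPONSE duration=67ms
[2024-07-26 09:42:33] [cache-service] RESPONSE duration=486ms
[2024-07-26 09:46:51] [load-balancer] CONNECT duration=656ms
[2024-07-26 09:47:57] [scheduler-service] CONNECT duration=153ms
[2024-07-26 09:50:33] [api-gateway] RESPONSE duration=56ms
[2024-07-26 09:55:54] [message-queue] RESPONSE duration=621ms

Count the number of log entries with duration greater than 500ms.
7

To count timeouts:

1. Threshold: 500ms
2. Extract duration from each log entry
3. Count entries where duration > 500
4. Timeout count: 7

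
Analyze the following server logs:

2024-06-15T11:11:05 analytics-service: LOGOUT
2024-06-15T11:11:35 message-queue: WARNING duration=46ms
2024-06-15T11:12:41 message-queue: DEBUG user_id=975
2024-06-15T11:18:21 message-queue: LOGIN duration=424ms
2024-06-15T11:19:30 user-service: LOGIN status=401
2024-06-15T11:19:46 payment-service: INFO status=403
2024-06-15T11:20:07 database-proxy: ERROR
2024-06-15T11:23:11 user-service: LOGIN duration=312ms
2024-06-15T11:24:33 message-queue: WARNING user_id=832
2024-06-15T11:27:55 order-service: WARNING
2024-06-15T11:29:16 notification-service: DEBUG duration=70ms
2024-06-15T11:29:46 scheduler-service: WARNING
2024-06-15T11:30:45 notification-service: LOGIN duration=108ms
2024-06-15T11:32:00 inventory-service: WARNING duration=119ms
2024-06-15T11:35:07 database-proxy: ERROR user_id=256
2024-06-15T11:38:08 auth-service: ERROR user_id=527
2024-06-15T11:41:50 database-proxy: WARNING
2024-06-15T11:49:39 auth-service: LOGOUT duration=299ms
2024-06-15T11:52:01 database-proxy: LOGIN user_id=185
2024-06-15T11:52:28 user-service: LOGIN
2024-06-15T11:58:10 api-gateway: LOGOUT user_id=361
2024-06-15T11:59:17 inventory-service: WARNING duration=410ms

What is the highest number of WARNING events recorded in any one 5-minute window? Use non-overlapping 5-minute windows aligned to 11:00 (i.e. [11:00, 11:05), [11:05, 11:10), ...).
2

To find the burst window:

1. Divide the log period into non-overlapping 5-minute windows starting at 11:00
2. Count WARNING events in each window
3. Find the window with maximum count
4. Maximum events in a window: 2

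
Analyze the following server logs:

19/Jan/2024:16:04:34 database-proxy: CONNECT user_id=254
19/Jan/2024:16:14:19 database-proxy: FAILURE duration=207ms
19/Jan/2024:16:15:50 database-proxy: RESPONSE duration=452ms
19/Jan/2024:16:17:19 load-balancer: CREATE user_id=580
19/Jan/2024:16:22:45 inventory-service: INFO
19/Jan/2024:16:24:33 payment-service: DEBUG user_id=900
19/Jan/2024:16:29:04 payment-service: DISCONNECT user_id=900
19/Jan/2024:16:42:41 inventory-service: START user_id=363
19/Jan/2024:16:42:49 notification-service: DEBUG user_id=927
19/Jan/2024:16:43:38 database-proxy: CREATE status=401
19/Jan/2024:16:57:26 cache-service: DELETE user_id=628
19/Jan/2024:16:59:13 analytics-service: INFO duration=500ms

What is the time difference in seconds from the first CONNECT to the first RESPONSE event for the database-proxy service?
676

To find the time between events:

1. Locate the first CONNECT event for database-proxy: 19/Jan/2024:16:04:34
2. Locate the first RESPONSE event for database-proxy: 19/Jan/2024:16:15:50
3. Calculate the difference: 19/Jan/2024:16:15:50 - 19/Jan/2024:16:04:34 = 676 seconds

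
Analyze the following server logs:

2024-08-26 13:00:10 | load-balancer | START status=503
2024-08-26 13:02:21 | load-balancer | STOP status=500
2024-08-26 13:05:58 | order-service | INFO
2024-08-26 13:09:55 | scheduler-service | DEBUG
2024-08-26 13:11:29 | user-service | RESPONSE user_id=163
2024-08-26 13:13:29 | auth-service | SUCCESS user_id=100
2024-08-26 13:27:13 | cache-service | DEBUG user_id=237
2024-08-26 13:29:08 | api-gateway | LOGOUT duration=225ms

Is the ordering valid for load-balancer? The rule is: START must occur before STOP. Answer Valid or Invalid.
Valid

To validate ordering:

1. Required order: START → STOP
2. Rule: START must occur before STOP
3. Check actual order of events for load-balancer
4. Result: Valid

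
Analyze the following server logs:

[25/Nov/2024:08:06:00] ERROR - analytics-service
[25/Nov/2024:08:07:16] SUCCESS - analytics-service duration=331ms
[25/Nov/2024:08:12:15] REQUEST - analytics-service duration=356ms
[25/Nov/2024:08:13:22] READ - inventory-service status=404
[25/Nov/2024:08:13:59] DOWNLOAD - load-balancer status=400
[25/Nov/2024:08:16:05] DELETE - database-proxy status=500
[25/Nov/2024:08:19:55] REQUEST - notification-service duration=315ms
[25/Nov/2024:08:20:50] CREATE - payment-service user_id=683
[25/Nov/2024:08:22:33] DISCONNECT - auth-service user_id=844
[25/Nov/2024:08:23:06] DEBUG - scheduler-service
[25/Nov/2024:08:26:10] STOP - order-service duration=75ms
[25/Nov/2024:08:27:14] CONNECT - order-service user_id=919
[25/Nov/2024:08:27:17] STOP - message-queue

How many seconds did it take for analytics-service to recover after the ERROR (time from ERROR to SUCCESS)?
76

To calculate recovery time:

1. Find ERROR event for analytics-service: 25/Nov/2024:08:06:00
2. Find next SUCCESS event for analytics-service: 25/Nov/2024:08:07:16
3. Recovery time: 25/Nov/2024:08:07:16 - 25/Nov/2024:08:06:00 = 76 seconds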